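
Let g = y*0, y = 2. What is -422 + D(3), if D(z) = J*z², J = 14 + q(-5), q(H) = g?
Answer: -296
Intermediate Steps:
g = 0 (g = 2*0 = 0)
q(H) = 0
J = 14 (J = 14 + 0 = 14)
D(z) = 14*z²
-422 + D(3) = -422 + 14*3² = -422 + 14*9 = -422 + 126 = -296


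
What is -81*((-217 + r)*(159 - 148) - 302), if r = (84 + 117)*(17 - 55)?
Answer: 7023267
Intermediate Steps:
r = -7638 (r = 201*(-38) = -7638)
-81*((-217 + r)*(159 - 148) - 302) = -81*((-217 - 7638)*(159 - 148) - 302) = -81*(-7855*11 - 302) = -81*(-86405 - 302) = -81*(-86707) = 7023267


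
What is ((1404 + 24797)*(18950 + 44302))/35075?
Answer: 1657265652/35075 ≈ 47249.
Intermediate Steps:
((1404 + 24797)*(18950 + 44302))/35075 = (26201*63252)*(1/35075) = 1657265652*(1/35075) = 1657265652/35075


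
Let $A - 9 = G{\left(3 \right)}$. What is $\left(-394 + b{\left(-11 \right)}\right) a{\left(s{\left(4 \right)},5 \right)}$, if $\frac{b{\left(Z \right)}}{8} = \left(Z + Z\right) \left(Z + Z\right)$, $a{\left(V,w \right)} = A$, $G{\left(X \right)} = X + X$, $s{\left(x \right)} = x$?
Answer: $52170$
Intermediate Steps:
$G{\left(X \right)} = 2 X$
$A = 15$ ($A = 9 + 2 \cdot 3 = 9 + 6 = 15$)
$a{\left(V,w \right)} = 15$
$b{\left(Z \right)} = 32 Z^{2}$ ($b{\left(Z \right)} = 8 \left(Z + Z\right) \left(Z + Z\right) = 8 \cdot 2 Z 2 Z = 8 \cdot 4 Z^{2} = 32 Z^{2}$)
$\left(-394 + b{\left(-11 \right)}\right) a{\left(s{\left(4 \right)},5 \right)} = \left(-394 + 32 \left(-11\right)^{2}\right) 15 = \left(-394 + 32 \cdot 121\right) 15 = \left(-394 + 3872\right) 15 = 3478 \cdot 15 = 52170$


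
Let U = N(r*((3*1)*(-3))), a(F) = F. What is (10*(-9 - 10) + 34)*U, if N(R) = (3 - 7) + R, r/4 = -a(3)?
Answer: -16224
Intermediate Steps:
r = -12 (r = 4*(-1*3) = 4*(-3) = -12)
N(R) = -4 + R
U = 104 (U = -4 - 12*3*1*(-3) = -4 - 36*(-3) = -4 - 12*(-9) = -4 + 108 = 104)
(10*(-9 - 10) + 34)*U = (10*(-9 - 10) + 34)*104 = (10*(-19) + 34)*104 = (-190 + 34)*104 = -156*104 = -16224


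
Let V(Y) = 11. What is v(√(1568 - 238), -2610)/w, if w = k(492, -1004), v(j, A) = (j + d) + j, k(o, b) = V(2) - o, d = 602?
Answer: -602/481 - 2*√1330/481 ≈ -1.4032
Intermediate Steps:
k(o, b) = 11 - o
v(j, A) = 602 + 2*j (v(j, A) = (j + 602) + j = (602 + j) + j = 602 + 2*j)
w = -481 (w = 11 - 1*492 = 11 - 492 = -481)
v(√(1568 - 238), -2610)/w = (602 + 2*√(1568 - 238))/(-481) = (602 + 2*√1330)*(-1/481) = -602/481 - 2*√1330/481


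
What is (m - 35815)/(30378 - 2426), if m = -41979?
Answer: -38897/13976 ≈ -2.7831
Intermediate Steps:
(m - 35815)/(30378 - 2426) = (-41979 - 35815)/(30378 - 2426) = -77794/27952 = -77794*1/27952 = -38897/13976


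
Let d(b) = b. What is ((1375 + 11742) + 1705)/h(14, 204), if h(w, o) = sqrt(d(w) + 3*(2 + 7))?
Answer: 14822*sqrt(41)/41 ≈ 2314.8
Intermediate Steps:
h(w, o) = sqrt(27 + w) (h(w, o) = sqrt(w + 3*(2 + 7)) = sqrt(w + 3*9) = sqrt(w + 27) = sqrt(27 + w))
((1375 + 11742) + 1705)/h(14, 204) = ((1375 + 11742) + 1705)/(sqrt(27 + 14)) = (13117 + 1705)/(sqrt(41)) = 14822*(sqrt(41)/41) = 14822*sqrt(41)/41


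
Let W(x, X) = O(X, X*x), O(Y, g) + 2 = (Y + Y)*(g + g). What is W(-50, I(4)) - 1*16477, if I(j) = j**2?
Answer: -67679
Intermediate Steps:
O(Y, g) = -2 + 4*Y*g (O(Y, g) = -2 + (Y + Y)*(g + g) = -2 + (2*Y)*(2*g) = -2 + 4*Y*g)
W(x, X) = -2 + 4*x*X**2 (W(x, X) = -2 + 4*X*(X*x) = -2 + 4*x*X**2)
W(-50, I(4)) - 1*16477 = (-2 + 4*(-50)*(4**2)**2) - 1*16477 = (-2 + 4*(-50)*16**2) - 16477 = (-2 + 4*(-50)*256) - 16477 = (-2 - 51200) - 16477 = -51202 - 16477 = -67679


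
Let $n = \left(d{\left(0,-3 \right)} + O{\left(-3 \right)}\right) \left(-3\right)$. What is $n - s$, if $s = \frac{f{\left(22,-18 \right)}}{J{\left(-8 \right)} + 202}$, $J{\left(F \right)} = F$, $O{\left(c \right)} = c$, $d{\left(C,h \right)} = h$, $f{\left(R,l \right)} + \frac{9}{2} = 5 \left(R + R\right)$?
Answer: $\frac{6553}{388} \approx 16.889$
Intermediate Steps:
$f{\left(R,l \right)} = - \frac{9}{2} + 10 R$ ($f{\left(R,l \right)} = - \frac{9}{2} + 5 \left(R + R\right) = - \frac{9}{2} + 5 \cdot 2 R = - \frac{9}{2} + 10 R$)
$s = \frac{431}{388}$ ($s = \frac{- \frac{9}{2} + 10 \cdot 22}{-8 + 202} = \frac{- \frac{9}{2} + 220}{194} = \frac{431}{2} \cdot \frac{1}{194} = \frac{431}{388} \approx 1.1108$)
$n = 18$ ($n = \left(-3 - 3\right) \left(-3\right) = \left(-6\right) \left(-3\right) = 18$)
$n - s = 18 - \frac{431}{388} = \frac{6553}{388}$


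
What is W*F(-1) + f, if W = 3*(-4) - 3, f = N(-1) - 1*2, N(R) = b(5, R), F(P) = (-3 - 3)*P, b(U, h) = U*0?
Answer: -92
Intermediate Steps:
b(U, h) = 0
F(P) = -6*P
N(R) = 0
f = -2 (f = 0 - 1*2 = 0 - 2 = -2)
W = -15 (W = -12 - 3 = -15)
W*F(-1) + f = -(-90)*(-1) - 2 = -15*6 - 2 = -90 - 2 = -92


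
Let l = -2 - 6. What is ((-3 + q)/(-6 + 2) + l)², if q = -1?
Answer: 49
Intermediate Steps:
l = -8
((-3 + q)/(-6 + 2) + l)² = ((-3 - 1)/(-6 + 2) - 8)² = (-4/(-4) - 8)² = (-4*(-¼) - 8)² = (1 - 8)² = (-7)² = 49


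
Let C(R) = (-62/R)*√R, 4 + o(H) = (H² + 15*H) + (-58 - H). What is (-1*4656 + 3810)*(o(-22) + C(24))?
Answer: -96444 + 4371*√6 ≈ -85737.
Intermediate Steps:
o(H) = -62 + H² + 14*H (o(H) = -4 + ((H² + 15*H) + (-58 - H)) = -4 + (-58 + H² + 14*H) = -62 + H² + 14*H)
C(R) = -62/√R
(-1*4656 + 3810)*(o(-22) + C(24)) = (-1*4656 + 3810)*((-62 + (-22)² + 14*(-22)) - 31*√6/6) = (-4656 + 3810)*((-62 + 484 - 308) - 31*√6/6) = -846*(114 - 31*√6/6) = -96444 + 4371*√6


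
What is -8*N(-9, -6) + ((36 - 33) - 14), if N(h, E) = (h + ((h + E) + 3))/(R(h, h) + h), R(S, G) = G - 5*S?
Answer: -43/9 ≈ -4.7778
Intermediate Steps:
N(h, E) = -(3 + E + 2*h)/(3*h) (N(h, E) = (h + ((h + E) + 3))/((h - 5*h) + h) = (h + ((E + h) + 3))/(-4*h + h) = (h + (3 + E + h))/((-3*h)) = (3 + E + 2*h)*(-1/(3*h)) = -(3 + E + 2*h)/(3*h))
-8*N(-9, -6) + ((36 - 33) - 14) = -8*(-3 - 1*(-6) - 2*(-9))/(3*(-9)) + ((36 - 33) - 14) = -8*(-1)*(-3 + 6 + 18)/(3*9) + (3 - 14) = -8*(-1)*21/(3*9) - 11 = -8*(-7/9) - 11 = 56/9 - 11 = -43/9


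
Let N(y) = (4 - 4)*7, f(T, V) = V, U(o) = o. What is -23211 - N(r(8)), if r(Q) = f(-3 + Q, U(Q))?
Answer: -23211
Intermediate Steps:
r(Q) = Q
N(y) = 0 (N(y) = 0*7 = 0)
-23211 - N(r(8)) = -23211 - 1*0 = -23211 + 0 = -23211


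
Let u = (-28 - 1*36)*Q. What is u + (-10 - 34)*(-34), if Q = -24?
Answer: 3032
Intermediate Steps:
u = 1536 (u = (-28 - 1*36)*(-24) = (-28 - 36)*(-24) = -64*(-24) = 1536)
u + (-10 - 34)*(-34) = 1536 + (-10 - 34)*(-34) = 1536 - 44*(-34) = 1536 + 1496 = 3032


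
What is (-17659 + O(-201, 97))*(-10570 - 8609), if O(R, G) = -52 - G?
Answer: 341539632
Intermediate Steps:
(-17659 + O(-201, 97))*(-10570 - 8609) = (-17659 + (-52 - 1*97))*(-10570 - 8609) = (-17659 + (-52 - 97))*(-19179) = (-17659 - 149)*(-19179) = -17808*(-19179) = 341539632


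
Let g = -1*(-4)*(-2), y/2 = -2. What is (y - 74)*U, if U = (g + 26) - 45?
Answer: 2106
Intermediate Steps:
y = -4 (y = 2*(-2) = -4)
g = -8 (g = 4*(-2) = -8)
U = -27 (U = (-8 + 26) - 45 = 18 - 45 = -27)
(y - 74)*U = (-4 - 74)*(-27) = -78*(-27) = 2106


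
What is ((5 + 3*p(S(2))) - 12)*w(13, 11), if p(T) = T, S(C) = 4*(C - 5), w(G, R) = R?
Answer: -473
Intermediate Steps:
S(C) = -20 + 4*C (S(C) = 4*(-5 + C) = -20 + 4*C)
((5 + 3*p(S(2))) - 12)*w(13, 11) = ((5 + 3*(-20 + 4*2)) - 12)*11 = ((5 + 3*(-20 + 8)) - 12)*11 = ((5 + 3*(-12)) - 12)*11 = ((5 - 36) - 12)*11 = (-31 - 12)*11 = -43*11 = -473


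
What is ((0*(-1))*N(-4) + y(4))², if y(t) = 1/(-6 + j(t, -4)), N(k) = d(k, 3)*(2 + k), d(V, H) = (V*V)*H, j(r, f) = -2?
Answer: 1/64 ≈ 0.015625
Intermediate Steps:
d(V, H) = H*V² (d(V, H) = V²*H = H*V²)
N(k) = 3*k²*(2 + k) (N(k) = (3*k²)*(2 + k) = 3*k²*(2 + k))
y(t) = -⅛ (y(t) = 1/(-6 - 2) = 1/(-8) = -⅛)
((0*(-1))*N(-4) + y(4))² = ((0*(-1))*(3*(-4)²*(2 - 4)) - ⅛)² = (0*(3*16*(-2)) - ⅛)² = (0*(-96) - ⅛)² = (0 - ⅛)² = (-⅛)² = 1/64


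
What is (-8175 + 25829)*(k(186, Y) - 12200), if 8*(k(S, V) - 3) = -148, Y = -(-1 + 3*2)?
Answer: -215652437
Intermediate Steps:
Y = -5 (Y = -(-1 + 6) = -1*5 = -5)
k(S, V) = -31/2 (k(S, V) = 3 + (⅛)*(-148) = 3 - 37/2 = -31/2)
(-8175 + 25829)*(k(186, Y) - 12200) = (-8175 + 25829)*(-31/2 - 12200) = 17654*(-24431/2) = -215652437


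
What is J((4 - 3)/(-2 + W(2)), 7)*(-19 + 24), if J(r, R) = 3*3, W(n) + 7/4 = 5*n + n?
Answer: 45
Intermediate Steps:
W(n) = -7/4 + 6*n (W(n) = -7/4 + (5*n + n) = -7/4 + 6*n)
J(r, R) = 9
J((4 - 3)/(-2 + W(2)), 7)*(-19 + 24) = 9*(-19 + 24) = 9*5 = 45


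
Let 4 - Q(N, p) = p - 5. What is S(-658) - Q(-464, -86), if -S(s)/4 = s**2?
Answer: -1731951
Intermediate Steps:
Q(N, p) = 9 - p (Q(N, p) = 4 - (p - 5) = 4 - (-5 + p) = 4 + (5 - p) = 9 - p)
S(s) = -4*s**2
S(-658) - Q(-464, -86) = -4*(-658)**2 - (9 - 1*(-86)) = -4*432964 - (9 + 86) = -1731856 - 1*95 = -1731856 - 95 = -1731951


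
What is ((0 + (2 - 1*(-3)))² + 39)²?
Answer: 4096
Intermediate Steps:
((0 + (2 - 1*(-3)))² + 39)² = ((0 + (2 + 3))² + 39)² = ((0 + 5)² + 39)² = (5² + 39)² = (25 + 39)² = 64² = 4096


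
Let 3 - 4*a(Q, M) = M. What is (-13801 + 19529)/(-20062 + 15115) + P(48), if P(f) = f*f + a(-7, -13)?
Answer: 11411948/4947 ≈ 2306.8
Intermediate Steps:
a(Q, M) = ¾ - M/4
P(f) = 4 + f² (P(f) = f*f + (¾ - ¼*(-13)) = f² + (¾ + 13/4) = f² + 4 = 4 + f²)
(-13801 + 19529)/(-20062 + 15115) + P(48) = (-13801 + 19529)/(-20062 + 15115) + (4 + 48²) = 5728/(-4947) + (4 + 2304) = 5728*(-1/4947) + 2308 = -5728/4947 + 2308 = 11411948/4947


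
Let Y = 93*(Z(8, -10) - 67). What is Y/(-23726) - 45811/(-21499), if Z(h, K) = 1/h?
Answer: 9764977033/4080682192 ≈ 2.3930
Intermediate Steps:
Y = -49755/8 (Y = 93*(1/8 - 67) = 93*(-535/8) = -49755/8 ≈ -6219.4)
Y/(-23726) - 45811/(-21499) = -49755/8/(-23726) - 45811/(-21499) = -49755/8*(-1/23726) - 45811*(-1/21499) = 49755/189808 + 45811/21499 = 9764977033/4080682192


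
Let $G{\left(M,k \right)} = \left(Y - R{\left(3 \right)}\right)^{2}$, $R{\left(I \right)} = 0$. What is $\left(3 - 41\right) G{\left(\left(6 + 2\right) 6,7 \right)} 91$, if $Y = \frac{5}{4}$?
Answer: $- \frac{43225}{8} \approx -5403.1$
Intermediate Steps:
$Y = \frac{5}{4}$ ($Y = 5 \cdot \frac{1}{4} = \frac{5}{4} \approx 1.25$)
$G{\left(M,k \right)} = \frac{25}{16}$ ($G{\left(M,k \right)} = \left(\frac{5}{4} - 0\right)^{2} = \left(\frac{5}{4} + 0\right)^{2} = \left(\frac{5}{4}\right)^{2} = \frac{25}{16}$)
$\left(3 - 41\right) G{\left(\left(6 + 2\right) 6,7 \right)} 91 = \left(3 - 41\right) \frac{25}{16} \cdot 91 = \left(-38\right) \frac{25}{16} \cdot 91 = \left(- \frac{475}{8}\right) 91 = - \frac{43225}{8}$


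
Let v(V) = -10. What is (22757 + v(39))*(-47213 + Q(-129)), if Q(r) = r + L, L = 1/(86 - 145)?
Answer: -63536442713/59 ≈ -1.0769e+9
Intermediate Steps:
L = -1/59 (L = 1/(-59) = -1/59 ≈ -0.016949)
Q(r) = -1/59 + r (Q(r) = r - 1/59 = -1/59 + r)
(22757 + v(39))*(-47213 + Q(-129)) = (22757 - 10)*(-47213 + (-1/59 - 129)) = 22747*(-47213 - 7612/59) = 22747*(-2793179/59) = -63536442713/59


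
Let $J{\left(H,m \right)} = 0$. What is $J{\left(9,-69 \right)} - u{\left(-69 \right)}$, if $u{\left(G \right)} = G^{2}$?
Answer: $-4761$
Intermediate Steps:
$J{\left(9,-69 \right)} - u{\left(-69 \right)} = 0 - \left(-69\right)^{2} = 0 - 4761 = -4761$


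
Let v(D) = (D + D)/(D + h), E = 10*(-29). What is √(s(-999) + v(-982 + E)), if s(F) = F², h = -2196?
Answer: √288422501/17 ≈ 999.00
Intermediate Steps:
E = -290
v(D) = 2*D/(-2196 + D) (v(D) = (D + D)/(D - 2196) = (2*D)/(-2196 + D) = 2*D/(-2196 + D))
√(s(-999) + v(-982 + E)) = √((-999)² + 2*(-982 - 290)/(-2196 + (-982 - 290))) = √(998001 + 2*(-1272)/(-2196 - 1272)) = √(998001 + 2*(-1272)/(-3468)) = √(998001 + 2*(-1272)*(-1/3468)) = √(998001 + 212/289) = √(288422501/289) = √288422501/17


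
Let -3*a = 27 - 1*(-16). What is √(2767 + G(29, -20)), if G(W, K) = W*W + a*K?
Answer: 2*√8763/3 ≈ 62.407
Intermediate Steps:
a = -43/3 (a = -(27 - 1*(-16))/3 = -(27 + 16)/3 = -⅓*43 = -43/3 ≈ -14.333)
G(W, K) = W² - 43*K/3 (G(W, K) = W*W - 43*K/3 = W² - 43*K/3)
√(2767 + G(29, -20)) = √(2767 + (29² - 43/3*(-20))) = √(2767 + (841 + 860/3)) = √(2767 + 3383/3) = √(11684/3) = 2*√8763/3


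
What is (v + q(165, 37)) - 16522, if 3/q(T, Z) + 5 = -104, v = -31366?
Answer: -5219795/109 ≈ -47888.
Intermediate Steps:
q(T, Z) = -3/109 (q(T, Z) = 3/(-5 - 104) = 3/(-109) = 3*(-1/109) = -3/109)
(v + q(165, 37)) - 16522 = (-31366 - 3/109) - 16522 = -3418897/109 - 16522 = -5219795/109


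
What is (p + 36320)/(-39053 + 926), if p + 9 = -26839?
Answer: -9472/38127 ≈ -0.24843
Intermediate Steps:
p = -26848 (p = -9 - 26839 = -26848)
(p + 36320)/(-39053 + 926) = (-26848 + 36320)/(-39053 + 926) = 9472/(-38127) = 9472*(-1/38127) = -9472/38127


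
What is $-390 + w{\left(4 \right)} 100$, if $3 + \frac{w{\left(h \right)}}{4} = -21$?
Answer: $-9990$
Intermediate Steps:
$w{\left(h \right)} = -96$ ($w{\left(h \right)} = -12 + 4 \left(-21\right) = -12 - 84 = -96$)
$-390 + w{\left(4 \right)} 100 = -390 - 9600 = -9990$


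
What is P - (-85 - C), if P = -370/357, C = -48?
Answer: 12839/357 ≈ 35.964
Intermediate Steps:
P = -370/357 (P = -370*1/357 = -370/357 ≈ -1.0364)
P - (-85 - C) = -370/357 - (-85 - 1*(-48)) = -370/357 - (-85 + 48) = -370/357 - 1*(-37) = -370/357 + 37 = 12839/357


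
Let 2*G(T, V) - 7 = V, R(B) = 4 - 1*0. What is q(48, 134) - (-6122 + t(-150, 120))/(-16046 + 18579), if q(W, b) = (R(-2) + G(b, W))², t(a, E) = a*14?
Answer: 10086365/10132 ≈ 995.50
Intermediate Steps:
R(B) = 4 (R(B) = 4 + 0 = 4)
G(T, V) = 7/2 + V/2
t(a, E) = 14*a
q(W, b) = (15/2 + W/2)² (q(W, b) = (4 + (7/2 + W/2))² = (15/2 + W/2)²)
q(48, 134) - (-6122 + t(-150, 120))/(-16046 + 18579) = (15 + 48)²/4 - (-6122 + 14*(-150))/(-16046 + 18579) = (¼)*63² - (-6122 - 2100)/2533 = (¼)*3969 - (-8222)/2533 = 3969/4 - 1*(-8222/2533) = 3969/4 + 8222/2533 = 10086365/10132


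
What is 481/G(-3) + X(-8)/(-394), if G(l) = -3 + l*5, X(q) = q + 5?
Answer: -47365/1773 ≈ -26.715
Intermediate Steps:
X(q) = 5 + q
G(l) = -3 + 5*l
481/G(-3) + X(-8)/(-394) = 481/(-3 + 5*(-3)) + (5 - 8)/(-394) = 481/(-3 - 15) - 3*(-1/394) = 481/(-18) + 3/394 = 481*(-1/18) + 3/394 = -481/18 + 3/394 = -47365/1773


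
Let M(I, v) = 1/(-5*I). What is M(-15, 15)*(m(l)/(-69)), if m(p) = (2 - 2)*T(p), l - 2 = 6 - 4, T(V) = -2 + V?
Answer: 0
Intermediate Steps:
M(I, v) = -1/(5*I)
l = 4 (l = 2 + (6 - 4) = 2 + 2 = 4)
m(p) = 0 (m(p) = (2 - 2)*(-2 + p) = 0*(-2 + p) = 0)
M(-15, 15)*(m(l)/(-69)) = (-⅕/(-15))*(0/(-69)) = (-⅕*(-1/15))*(0*(-1/69)) = (1/75)*0 = 0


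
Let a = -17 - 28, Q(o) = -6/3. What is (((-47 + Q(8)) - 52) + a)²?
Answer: 21316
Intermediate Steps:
Q(o) = -2 (Q(o) = -6*⅓ = -2)
a = -45
(((-47 + Q(8)) - 52) + a)² = (((-47 - 2) - 52) - 45)² = ((-49 - 52) - 45)² = (-101 - 45)² = (-146)² = 21316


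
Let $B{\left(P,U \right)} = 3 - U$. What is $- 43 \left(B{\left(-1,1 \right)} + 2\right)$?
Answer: $-172$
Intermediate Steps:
$- 43 \left(B{\left(-1,1 \right)} + 2\right) = - 43 \left(\left(3 - 1\right) + 2\right) = - 43 \left(2 + 2\right) = \left(-43\right) 4 = -172$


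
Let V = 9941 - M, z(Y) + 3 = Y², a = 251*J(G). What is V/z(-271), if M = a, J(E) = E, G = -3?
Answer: 5347/36719 ≈ 0.14562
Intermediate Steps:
a = -753 (a = 251*(-3) = -753)
M = -753
z(Y) = -3 + Y²
V = 10694 (V = 9941 - 1*(-753) = 9941 + 753 = 10694)
V/z(-271) = 10694/(-3 + (-271)²) = 10694/(-3 + 73441) = 10694/73438 = 10694*(1/73438) = 5347/36719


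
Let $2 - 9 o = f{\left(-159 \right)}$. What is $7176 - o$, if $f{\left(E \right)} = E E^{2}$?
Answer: $- \frac{3955097}{9} \approx -4.3946 \cdot 10^{5}$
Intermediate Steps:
$f{\left(E \right)} = E^{3}$
$o = \frac{4019681}{9}$ ($o = \frac{2}{9} - \frac{\left(-159\right)^{3}}{9} = \frac{2}{9} - -446631 = \frac{2}{9} + 446631 = \frac{4019681}{9} \approx 4.4663 \cdot 10^{5}$)
$7176 - o = 7176 - \frac{4019681}{9} = - \frac{3955097}{9}$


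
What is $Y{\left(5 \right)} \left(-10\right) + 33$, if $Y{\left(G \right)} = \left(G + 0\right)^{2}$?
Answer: $-217$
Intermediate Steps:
$Y{\left(G \right)} = G^{2}$
$Y{\left(5 \right)} \left(-10\right) + 33 = 5^{2} \left(-10\right) + 33 = 25 \left(-10\right) + 33 = -250 + 33 = -217$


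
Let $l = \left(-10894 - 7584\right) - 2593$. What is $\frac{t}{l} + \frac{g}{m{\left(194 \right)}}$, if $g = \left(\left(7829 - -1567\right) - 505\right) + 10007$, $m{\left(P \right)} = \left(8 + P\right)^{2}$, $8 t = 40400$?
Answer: $\frac{96069779}{429890542} \approx 0.22347$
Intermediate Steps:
$l = -21071$ ($l = -18478 - 2593 = -21071$)
$t = 5050$ ($t = \frac{1}{8} \cdot 40400 = 5050$)
$g = 18898$ ($g = \left(\left(7829 + 1567\right) - 505\right) + 10007 = \left(9396 - 505\right) + 10007 = 8891 + 10007 = 18898$)
$\frac{t}{l} + \frac{g}{m{\left(194 \right)}} = \frac{5050}{-21071} + \frac{18898}{\left(8 + 194\right)^{2}} = 5050 \left(- \frac{1}{21071}\right) + \frac{18898}{202^{2}} = - \frac{5050}{21071} + \frac{18898}{40804} = - \frac{5050}{21071} + 18898 \cdot \frac{1}{40804} = - \frac{5050}{21071} + \frac{9449}{20402} = \frac{96069779}{429890542}$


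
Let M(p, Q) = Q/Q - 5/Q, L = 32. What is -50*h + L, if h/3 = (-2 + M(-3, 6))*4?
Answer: 1132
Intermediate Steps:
M(p, Q) = 1 - 5/Q
h = -22 (h = 3*((-2 + (-5 + 6)/6)*4) = 3*((-2 + (1/6)*1)*4) = 3*((-2 + 1/6)*4) = 3*(-11/6*4) = 3*(-22/3) = -22)
-50*h + L = -50*(-22) + 32 = 1100 + 32 = 1132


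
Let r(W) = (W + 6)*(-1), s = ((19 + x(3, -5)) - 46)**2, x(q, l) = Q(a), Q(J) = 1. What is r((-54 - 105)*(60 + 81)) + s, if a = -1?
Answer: 23089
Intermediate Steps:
x(q, l) = 1
s = 676 (s = ((19 + 1) - 46)**2 = (20 - 46)**2 = (-26)**2 = 676)
r(W) = -6 - W (r(W) = (6 + W)*(-1) = -6 - W)
r((-54 - 105)*(60 + 81)) + s = (-6 - (-54 - 105)*(60 + 81)) + 676 = (-6 - (-159)*141) + 676 = (-6 - 1*(-22419)) + 676 = (-6 + 22419) + 676 = 22413 + 676 = 23089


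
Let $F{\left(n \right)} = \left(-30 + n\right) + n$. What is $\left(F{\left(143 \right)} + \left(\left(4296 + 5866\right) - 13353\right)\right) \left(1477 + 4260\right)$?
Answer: $-16838095$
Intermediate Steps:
$F{\left(n \right)} = -30 + 2 n$
$\left(F{\left(143 \right)} + \left(\left(4296 + 5866\right) - 13353\right)\right) \left(1477 + 4260\right) = \left(\left(-30 + 2 \cdot 143\right) + \left(\left(4296 + 5866\right) - 13353\right)\right) \left(1477 + 4260\right) = \left(\left(-30 + 286\right) + \left(10162 - 13353\right)\right) 5737 = \left(256 - 3191\right) 5737 = \left(-2935\right) 5737 = -16838095$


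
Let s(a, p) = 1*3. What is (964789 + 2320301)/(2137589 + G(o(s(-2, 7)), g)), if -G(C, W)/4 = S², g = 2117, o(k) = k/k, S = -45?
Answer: 3285090/2129489 ≈ 1.5427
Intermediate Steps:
s(a, p) = 3
o(k) = 1
G(C, W) = -8100 (G(C, W) = -4*(-45)² = -4*2025 = -8100)
(964789 + 2320301)/(2137589 + G(o(s(-2, 7)), g)) = (964789 + 2320301)/(2137589 - 8100) = 3285090/2129489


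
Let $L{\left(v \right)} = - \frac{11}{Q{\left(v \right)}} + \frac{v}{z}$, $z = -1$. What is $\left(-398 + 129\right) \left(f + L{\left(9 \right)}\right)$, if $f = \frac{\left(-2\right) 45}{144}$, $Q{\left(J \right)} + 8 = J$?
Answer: $\frac{44385}{8} \approx 5548.1$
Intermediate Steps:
$Q{\left(J \right)} = -8 + J$
$L{\left(v \right)} = - v - \frac{11}{-8 + v}$ ($L{\left(v \right)} = - \frac{11}{-8 + v} + \frac{v}{-1} = - \frac{11}{-8 + v} + v \left(-1\right) = - \frac{11}{-8 + v} - v = - v - \frac{11}{-8 + v}$)
$f = - \frac{5}{8}$ ($f = \left(-90\right) \frac{1}{144} = - \frac{5}{8} \approx -0.625$)
$\left(-398 + 129\right) \left(f + L{\left(9 \right)}\right) = \left(-398 + 129\right) \left(- \frac{5}{8} + \frac{-11 - 9 \left(-8 + 9\right)}{-8 + 9}\right) = - 269 \left(- \frac{5}{8} + \frac{-11 - 9 \cdot 1}{1}\right) = - 269 \left(- \frac{5}{8} + 1 \left(-11 - 9\right)\right) = - 269 \left(- \frac{5}{8} + 1 \left(-20\right)\right) = - 269 \left(- \frac{5}{8} - 20\right) = \left(-269\right) \left(- \frac{165}{8}\right) = \frac{44385}{8}$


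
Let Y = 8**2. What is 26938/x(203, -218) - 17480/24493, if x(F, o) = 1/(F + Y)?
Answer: 176164562398/24493 ≈ 7.1924e+6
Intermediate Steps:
Y = 64
x(F, o) = 1/(64 + F) (x(F, o) = 1/(F + 64) = 1/(64 + F))
26938/x(203, -218) - 17480/24493 = 26938/(1/(64 + 203)) - 17480/24493 = 26938/(1/267) - 17480*1/24493 = 26938/(1/267) - 17480/24493 = 26938*267 - 17480/24493 = 7192446 - 17480/24493 = 176164562398/24493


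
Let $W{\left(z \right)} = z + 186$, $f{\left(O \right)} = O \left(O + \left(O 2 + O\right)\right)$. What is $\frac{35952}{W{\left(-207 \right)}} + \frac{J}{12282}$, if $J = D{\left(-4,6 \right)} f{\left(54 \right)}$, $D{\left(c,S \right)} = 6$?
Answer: $- \frac{3492800}{2047} \approx -1706.3$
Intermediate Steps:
$f{\left(O \right)} = 4 O^{2}$ ($f{\left(O \right)} = O \left(O + \left(2 O + O\right)\right) = O \left(O + 3 O\right) = O 4 O = 4 O^{2}$)
$W{\left(z \right)} = 186 + z$
$J = 69984$ ($J = 6 \cdot 4 \cdot 54^{2} = 6 \cdot 4 \cdot 2916 = 6 \cdot 11664 = 69984$)
$\frac{35952}{W{\left(-207 \right)}} + \frac{J}{12282} = \frac{35952}{186 - 207} + \frac{69984}{12282} = \frac{35952}{-21} + 69984 \cdot \frac{1}{12282} = 35952 \left(- \frac{1}{21}\right) + \frac{11664}{2047} = -1712 + \frac{11664}{2047} = - \frac{3492800}{2047}$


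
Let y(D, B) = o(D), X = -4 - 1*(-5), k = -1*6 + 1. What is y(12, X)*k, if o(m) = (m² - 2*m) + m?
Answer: -660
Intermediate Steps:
k = -5 (k = -6 + 1 = -5)
o(m) = m² - m
X = 1 (X = -4 + 5 = 1)
y(D, B) = D*(-1 + D)
y(12, X)*k = (12*(-1 + 12))*(-5) = (12*11)*(-5) = 132*(-5) = -660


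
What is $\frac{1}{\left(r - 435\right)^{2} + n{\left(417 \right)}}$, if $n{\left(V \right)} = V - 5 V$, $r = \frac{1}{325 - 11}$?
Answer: $\frac{98596}{18492096793} \approx 5.3318 \cdot 10^{-6}$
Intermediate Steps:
$r = \frac{1}{314} \approx 0.0031847$
$n{\left(V \right)} = - 4 V$
$\frac{1}{\left(r - 435\right)^{2} + n{\left(417 \right)}} = \frac{1}{\left(\frac{1}{314} - 435\right)^{2} - 1668} = \frac{1}{\left(- \frac{136589}{314}\right)^{2} - 1668} = \frac{1}{\frac{18656554921}{98596} - 1668} = \frac{1}{\frac{18492096793}{98596}} = \frac{98596}{18492096793}$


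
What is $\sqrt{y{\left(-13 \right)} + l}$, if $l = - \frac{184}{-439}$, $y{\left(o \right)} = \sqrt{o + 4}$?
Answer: $\frac{\sqrt{80776 + 578163 i}}{439} \approx 1.3131 + 1.1424 i$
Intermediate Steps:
$y{\left(o \right)} = \sqrt{4 + o}$
$l = \frac{184}{439}$ ($l = \left(-184\right) \left(- \frac{1}{439}\right) = \frac{184}{439} \approx 0.41913$)
$\sqrt{y{\left(-13 \right)} + l} = \sqrt{\sqrt{4 - 13} + \frac{184}{439}} = \sqrt{\sqrt{-9} + \frac{184}{439}} = \sqrt{3 i + \frac{184}{439}} = \sqrt{\frac{184}{439} + 3 i}$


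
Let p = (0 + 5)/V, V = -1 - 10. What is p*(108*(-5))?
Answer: 2700/11 ≈ 245.45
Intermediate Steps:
V = -11
p = -5/11 (p = (0 + 5)/(-11) = 5*(-1/11) = -5/11 ≈ -0.45455)
p*(108*(-5)) = -540*(-5)/11 = -5/11*(-540) = 2700/11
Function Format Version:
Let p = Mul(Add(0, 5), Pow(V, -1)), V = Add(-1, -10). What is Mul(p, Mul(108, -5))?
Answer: Rational(2700, 11) ≈ 245.45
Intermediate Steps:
V = -11
p = Rational(-5, 11) (p = Mul(Add(0, 5), Pow(-11, -1)) = Mul(5, Rational(-1, 11)) = Rational(-5, 11) ≈ -0.45455)
Mul(p, Mul(108, -5)) = Mul(Rational(-5, 11), Mul(108, -5)) = Mul(Rational(-5, 11), -540) = Rational(2700, 11)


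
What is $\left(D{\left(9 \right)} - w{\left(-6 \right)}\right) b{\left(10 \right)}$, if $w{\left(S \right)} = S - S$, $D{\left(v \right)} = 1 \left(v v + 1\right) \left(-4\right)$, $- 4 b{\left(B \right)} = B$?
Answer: $820$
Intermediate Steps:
$b{\left(B \right)} = - \frac{B}{4}$
$D{\left(v \right)} = -4 - 4 v^{2}$ ($D{\left(v \right)} = 1 \left(v^{2} + 1\right) \left(-4\right) = 1 \left(1 + v^{2}\right) \left(-4\right) = \left(1 + v^{2}\right) \left(-4\right) = -4 - 4 v^{2}$)
$w{\left(S \right)} = 0$
$\left(D{\left(9 \right)} - w{\left(-6 \right)}\right) b{\left(10 \right)} = \left(\left(-4 - 4 \cdot 9^{2}\right) - 0\right) \left(\left(- \frac{1}{4}\right) 10\right) = \left(\left(-4 - 324\right) + 0\right) \left(- \frac{5}{2}\right) = \left(-328 + 0\right) \left(- \frac{5}{2}\right) = \left(-328\right) \left(- \frac{5}{2}\right) = 820$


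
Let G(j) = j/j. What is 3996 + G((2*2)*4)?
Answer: 3997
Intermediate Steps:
G(j) = 1
3996 + G((2*2)*4) = 3996 + 1 = 3997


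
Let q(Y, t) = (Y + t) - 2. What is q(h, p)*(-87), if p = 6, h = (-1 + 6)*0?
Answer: -348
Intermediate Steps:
h = 0 (h = 5*0 = 0)
q(Y, t) = -2 + Y + t
q(h, p)*(-87) = (-2 + 0 + 6)*(-87) = 4*(-87) = -348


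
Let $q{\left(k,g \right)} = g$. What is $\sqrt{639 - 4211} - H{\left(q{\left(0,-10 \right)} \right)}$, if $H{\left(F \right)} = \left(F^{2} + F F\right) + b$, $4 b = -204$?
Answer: $-149 + 2 i \sqrt{893} \approx -149.0 + 59.766 i$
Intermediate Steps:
$b = -51$ ($b = \frac{1}{4} \left(-204\right) = -51$)
$H{\left(F \right)} = -51 + 2 F^{2}$ ($H{\left(F \right)} = \left(F^{2} + F F\right) - 51 = \left(F^{2} + F^{2}\right) - 51 = 2 F^{2} - 51 = -51 + 2 F^{2}$)
$\sqrt{639 - 4211} - H{\left(q{\left(0,-10 \right)} \right)} = \sqrt{639 - 4211} - \left(-51 + 2 \left(-10\right)^{2}\right) = \sqrt{-3572} - \left(-51 + 2 \cdot 100\right) = 2 i \sqrt{893} - \left(-51 + 200\right) = 2 i \sqrt{893} - 149 = -149 + 2 i \sqrt{893}$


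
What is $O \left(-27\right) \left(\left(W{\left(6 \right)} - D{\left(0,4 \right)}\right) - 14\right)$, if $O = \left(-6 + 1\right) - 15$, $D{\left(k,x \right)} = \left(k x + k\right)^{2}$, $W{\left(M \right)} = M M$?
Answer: $11880$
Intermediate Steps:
$W{\left(M \right)} = M^{2}$
$D{\left(k,x \right)} = \left(k + k x\right)^{2}$
$O = -20$ ($O = -5 - 15 = -20$)
$O \left(-27\right) \left(\left(W{\left(6 \right)} - D{\left(0,4 \right)}\right) - 14\right) = \left(-20\right) \left(-27\right) \left(\left(6^{2} - 0^{2} \left(1 + 4\right)^{2}\right) - 14\right) = 540 \left(\left(36 - 0 \cdot 5^{2}\right) - 14\right) = 540 \left(\left(36 - 0 \cdot 25\right) - 14\right) = 540 \left(\left(36 - 0\right) - 14\right) = 540 \left(\left(36 + 0\right) - 14\right) = 540 \left(36 - 14\right) = 540 \cdot 22 = 11880$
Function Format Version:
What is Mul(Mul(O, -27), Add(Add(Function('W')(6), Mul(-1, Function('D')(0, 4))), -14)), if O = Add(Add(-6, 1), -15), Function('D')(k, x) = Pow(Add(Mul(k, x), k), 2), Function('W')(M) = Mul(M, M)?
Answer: 11880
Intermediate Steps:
Function('W')(M) = Pow(M, 2)
Function('D')(k, x) = Pow(Add(k, Mul(k, x)), 2)
O = -20 (O = Add(-5, -15) = -20)
Mul(Mul(O, -27), Add(Add(Function('W')(6), Mul(-1, Function('D')(0, 4))), -14)) = Mul(Mul(-20, -27), Add(Add(Pow(6, 2), Mul(-1, Mul(Pow(0, 2), Pow(Add(1, 4), 2)))), -14)) = Mul(540, Add(Add(36, Mul(-1, Mul(0, Pow(5, 2)))), -14)) = Mul(540, Add(Add(36, Mul(-1, Mul(0, 25))), -14)) = Mul(540, Add(Add(36, Mul(-1, 0)), -14)) = Mul(540, Add(Add(36, 0), -14)) = Mul(540, Add(36, -14)) = Mul(540, 22) = 11880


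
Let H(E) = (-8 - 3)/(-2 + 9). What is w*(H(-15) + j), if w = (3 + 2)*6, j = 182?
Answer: 37890/7 ≈ 5412.9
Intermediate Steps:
H(E) = -11/7
w = 30 (w = 5*6 = 30)
w*(H(-15) + j) = 30*(-11/7 + 182) = 30*(1263/7) = 37890/7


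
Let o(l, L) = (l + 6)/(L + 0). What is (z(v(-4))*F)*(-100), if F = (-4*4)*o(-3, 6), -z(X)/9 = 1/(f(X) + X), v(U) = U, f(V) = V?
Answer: 900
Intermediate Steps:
o(l, L) = (6 + l)/L
z(X) = -9/(2*X) (z(X) = -9/(X + X) = -9*1/(2*X) = -9/(2*X))
F = -8 (F = (-4*4)*((6 - 3)/6) = -8*3/3 = -16*½ = -8)
(z(v(-4))*F)*(-100) = (-9/2/(-4)*(-8))*(-100) = (-9/2*(-¼)*(-8))*(-100) = ((9/8)*(-8))*(-100) = -9*(-100) = 900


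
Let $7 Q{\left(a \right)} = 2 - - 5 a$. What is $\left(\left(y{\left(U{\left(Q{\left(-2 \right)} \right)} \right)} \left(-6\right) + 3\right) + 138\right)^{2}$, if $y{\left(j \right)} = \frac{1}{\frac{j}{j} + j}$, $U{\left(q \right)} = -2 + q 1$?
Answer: $\frac{516961}{25} \approx 20678.0$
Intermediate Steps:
$Q{\left(a \right)} = \frac{2}{7} + \frac{5 a}{7}$ ($Q{\left(a \right)} = \frac{2 - - 5 a}{7} = \frac{2 + 5 a}{7} = \frac{2}{7} + \frac{5 a}{7}$)
$U{\left(q \right)} = -2 + q$
$y{\left(j \right)} = \frac{1}{1 + j}$
$\left(\left(y{\left(U{\left(Q{\left(-2 \right)} \right)} \right)} \left(-6\right) + 3\right) + 138\right)^{2} = \left(\left(\frac{1}{1 + \left(-2 + \left(\frac{2}{7} + \frac{5}{7} \left(-2\right)\right)\right)} \left(-6\right) + 3\right) + 138\right)^{2} = \left(\left(\frac{1}{1 + \left(-2 + \left(\frac{2}{7} - \frac{10}{7}\right)\right)} \left(-6\right) + 3\right) + 138\right)^{2} = \left(\left(\frac{1}{1 - \frac{22}{7}} \left(-6\right) + 3\right) + 138\right)^{2} = \left(\left(\frac{1}{- \frac{15}{7}} \left(-6\right) + 3\right) + 138\right)^{2} = \left(\left(\left(- \frac{7}{15}\right) \left(-6\right) + 3\right) + 138\right)^{2} = \left(\left(\frac{14}{5} + 3\right) + 138\right)^{2} = \left(\frac{29}{5} + 138\right)^{2} = \left(\frac{719}{5}\right)^{2} = \frac{516961}{25}$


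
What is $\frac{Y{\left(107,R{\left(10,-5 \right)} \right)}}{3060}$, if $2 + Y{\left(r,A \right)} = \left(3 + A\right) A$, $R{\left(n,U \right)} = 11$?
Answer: $\frac{38}{765} \approx 0.049673$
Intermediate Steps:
$Y{\left(r,A \right)} = -2 + A \left(3 + A\right)$ ($Y{\left(r,A \right)} = -2 + \left(3 + A\right) A = -2 + A \left(3 + A\right)$)
$\frac{Y{\left(107,R{\left(10,-5 \right)} \right)}}{3060} = \frac{-2 + 11^{2} + 3 \cdot 11}{3060} = \left(-2 + 121 + 33\right) \frac{1}{3060} = 152 \cdot \frac{1}{3060} = \frac{38}{765}$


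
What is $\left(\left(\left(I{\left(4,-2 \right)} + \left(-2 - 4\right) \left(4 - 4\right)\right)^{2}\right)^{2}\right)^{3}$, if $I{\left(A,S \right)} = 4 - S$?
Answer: $2176782336$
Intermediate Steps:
$\left(\left(\left(I{\left(4,-2 \right)} + \left(-2 - 4\right) \left(4 - 4\right)\right)^{2}\right)^{2}\right)^{3} = \left(\left(\left(\left(4 - -2\right) + \left(-2 - 4\right) \left(4 - 4\right)\right)^{2}\right)^{2}\right)^{3} = \left(\left(\left(\left(4 + 2\right) - 0\right)^{2}\right)^{2}\right)^{3} = \left(\left(\left(6 + 0\right)^{2}\right)^{2}\right)^{3} = \left(\left(6^{2}\right)^{2}\right)^{3} = \left(36^{2}\right)^{3} = 1296^{3} = 2176782336$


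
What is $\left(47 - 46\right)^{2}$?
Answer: $1$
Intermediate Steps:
$\left(47 - 46\right)^{2} = 1^{2} = 1$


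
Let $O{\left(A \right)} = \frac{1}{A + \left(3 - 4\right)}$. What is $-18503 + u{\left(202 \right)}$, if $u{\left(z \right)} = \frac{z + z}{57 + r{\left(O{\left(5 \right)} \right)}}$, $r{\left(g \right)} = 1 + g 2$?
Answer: $- \frac{2164043}{117} \approx -18496.0$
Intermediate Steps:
$O{\left(A \right)} = \frac{1}{-1 + A}$ ($O{\left(A \right)} = \frac{1}{A + \left(3 - 4\right)} = \frac{1}{A - 1} = \frac{1}{-1 + A}$)
$r{\left(g \right)} = 1 + 2 g$
$u{\left(z \right)} = \frac{4 z}{117}$ ($u{\left(z \right)} = \frac{z + z}{57 + \left(1 + \frac{2}{-1 + 5}\right)} = \frac{2 z}{57 + \left(1 + \frac{2}{4}\right)} = \frac{2 z}{57 + \left(1 + 2 \cdot \frac{1}{4}\right)} = \frac{2 z}{57 + \left(1 + \frac{1}{2}\right)} = \frac{2 z}{57 + \frac{3}{2}} = \frac{2 z}{\frac{117}{2}} = 2 z \frac{2}{117} = \frac{4 z}{117}$)
$-18503 + u{\left(202 \right)} = -18503 + \frac{4}{117} \cdot 202 = -18503 + \frac{808}{117} = - \frac{2164043}{117}$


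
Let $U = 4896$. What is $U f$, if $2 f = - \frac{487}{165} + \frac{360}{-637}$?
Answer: $- \frac{301609104}{35035} \approx -8608.8$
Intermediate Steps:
$f = - \frac{369619}{210210}$ ($f = \frac{- \frac{487}{165} + \frac{360}{-637}}{2} = \frac{\left(-487\right) \frac{1}{165} + 360 \left(- \frac{1}{637}\right)}{2} = \frac{- \frac{487}{165} - \frac{360}{637}}{2} = \frac{1}{2} \left(- \frac{369619}{105105}\right) = - \frac{369619}{210210} \approx -1.7583$)
$U f = 4896 \left(- \frac{369619}{210210}\right) = - \frac{301609104}{35035}$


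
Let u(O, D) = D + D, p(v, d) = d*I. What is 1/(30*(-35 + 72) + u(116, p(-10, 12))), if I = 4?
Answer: 1/1206 ≈ 0.00082919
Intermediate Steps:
p(v, d) = 4*d (p(v, d) = d*4 = 4*d)
u(O, D) = 2*D
1/(30*(-35 + 72) + u(116, p(-10, 12))) = 1/(30*(-35 + 72) + 2*(4*12)) = 1/(30*37 + 2*48) = 1/(1110 + 96) = 1/1206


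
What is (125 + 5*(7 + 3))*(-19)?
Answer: -3325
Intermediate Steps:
(125 + 5*(7 + 3))*(-19) = (125 + 5*10)*(-19) = (125 + 50)*(-19) = 175*(-19) = -3325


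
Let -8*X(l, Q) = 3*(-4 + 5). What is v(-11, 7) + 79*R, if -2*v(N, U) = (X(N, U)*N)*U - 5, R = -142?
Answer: -179679/16 ≈ -11230.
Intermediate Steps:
X(l, Q) = -3/8 (X(l, Q) = -3*(-4 + 5)/8 = -3/8)
v(N, U) = 5/2 + 3*N*U/16 (v(N, U) = -((-3*N/8)*U - 5)/2 = -(-3*N*U/8 - 5)/2 = -(-5 - 3*N*U/8)/2 = 5/2 + 3*N*U/16)
v(-11, 7) + 79*R = (5/2 + (3/16)*(-11)*7) + 79*(-142) = (5/2 - 231/16) - 11218 = -191/16 - 11218 = -179679/16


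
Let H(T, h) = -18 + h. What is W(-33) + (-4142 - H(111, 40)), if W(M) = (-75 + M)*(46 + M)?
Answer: -5568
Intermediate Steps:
W(-33) + (-4142 - H(111, 40)) = (-3450 + (-33)² - 29*(-33)) + (-4142 - (-18 + 40)) = (-3450 + 1089 + 957) + (-4142 - 1*22) = -1404 + (-4142 - 22) = -1404 - 4164 = -5568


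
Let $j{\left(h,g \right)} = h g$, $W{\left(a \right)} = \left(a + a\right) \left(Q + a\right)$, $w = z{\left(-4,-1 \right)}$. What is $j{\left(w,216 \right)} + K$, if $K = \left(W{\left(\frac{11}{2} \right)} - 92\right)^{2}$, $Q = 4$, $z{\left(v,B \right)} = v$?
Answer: $- \frac{2831}{4} \approx -707.75$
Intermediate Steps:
$w = -4$
$W{\left(a \right)} = 2 a \left(4 + a\right)$ ($W{\left(a \right)} = \left(a + a\right) \left(4 + a\right) = 2 a \left(4 + a\right)$)
$K = \frac{625}{4}$ ($K = \left(2 \cdot \frac{11}{2} \left(4 + \frac{11}{2}\right) - 92\right)^{2} = \left(2 \cdot \frac{11}{2} \cdot \frac{19}{2} - 92\right)^{2} = \left(\frac{209}{2} - 92\right)^{2} = \left(\frac{25}{2}\right)^{2} = \frac{625}{4} \approx 156.25$)
$j{\left(h,g \right)} = g h$
$j{\left(w,216 \right)} + K = 216 \left(-4\right) + \frac{625}{4} = -864 + \frac{625}{4} = - \frac{2831}{4}$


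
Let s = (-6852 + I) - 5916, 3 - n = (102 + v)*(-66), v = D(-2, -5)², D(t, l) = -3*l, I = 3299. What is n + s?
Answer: 12116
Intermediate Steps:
v = 225 (v = (-3*(-5))² = 15² = 225)
n = 21585 (n = 3 - (102 + 225)*(-66) = 3 - 327*(-66) = 3 - 1*(-21582) = 3 + 21582 = 21585)
s = -9469 (s = (-6852 + 3299) - 5916 = -3553 - 5916 = -9469)
n + s = 21585 - 9469 = 12116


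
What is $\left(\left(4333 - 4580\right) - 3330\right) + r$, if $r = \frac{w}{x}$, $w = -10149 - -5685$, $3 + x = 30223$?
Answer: $- \frac{27025351}{7555} \approx -3577.1$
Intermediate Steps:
$x = 30220$ ($x = -3 + 30223 = 30220$)
$w = -4464$ ($w = -10149 + 5685 = -4464$)
$r = - \frac{1116}{7555}$ ($r = - \frac{4464}{30220} = \left(-4464\right) \frac{1}{30220} = - \frac{1116}{7555} \approx -0.14772$)
$\left(\left(4333 - 4580\right) - 3330\right) + r = \left(\left(4333 - 4580\right) - 3330\right) - \frac{1116}{7555} = \left(-247 - 3330\right) - \frac{1116}{7555} = -3577 - \frac{1116}{7555} = - \frac{27025351}{7555}$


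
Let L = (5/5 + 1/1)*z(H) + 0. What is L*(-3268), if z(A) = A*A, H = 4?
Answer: -104576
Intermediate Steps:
z(A) = A²
L = 32 (L = (5/5 + 1/1)*4² + 0 = (5*(⅕) + 1*1)*16 + 0 = (1 + 1)*16 + 0 = 2*16 + 0 = 32 + 0 = 32)
L*(-3268) = 32*(-3268) = -104576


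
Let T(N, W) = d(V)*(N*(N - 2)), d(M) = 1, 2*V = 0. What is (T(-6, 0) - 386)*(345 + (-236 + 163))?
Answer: -91936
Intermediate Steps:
V = 0 (V = (1/2)*0 = 0)
T(N, W) = N*(-2 + N) (T(N, W) = 1*(N*(N - 2)) = 1*(N*(-2 + N)) = N*(-2 + N))
(T(-6, 0) - 386)*(345 + (-236 + 163)) = (-6*(-2 - 6) - 386)*(345 + (-236 + 163)) = (-6*(-8) - 386)*(345 - 73) = (48 - 386)*272 = -338*272 = -91936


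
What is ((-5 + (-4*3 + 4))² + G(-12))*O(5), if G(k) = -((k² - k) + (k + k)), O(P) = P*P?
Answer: 925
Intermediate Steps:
O(P) = P²
G(k) = -k - k² (G(k) = -((k² - k) + 2*k) = -(k + k²) = -k - k²)
((-5 + (-4*3 + 4))² + G(-12))*O(5) = ((-5 + (-4*3 + 4))² - 1*(-12)*(1 - 12))*5² = ((-5 + (-12 + 4))² - 1*(-12)*(-11))*25 = ((-5 - 8)² - 132)*25 = ((-13)² - 132)*25 = (169 - 132)*25 = 37*25 = 925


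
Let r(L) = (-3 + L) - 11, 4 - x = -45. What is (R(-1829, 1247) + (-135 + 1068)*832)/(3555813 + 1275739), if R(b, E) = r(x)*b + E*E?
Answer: 1133625/2415776 ≈ 0.46926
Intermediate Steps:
x = 49 (x = 4 - 1*(-45) = 4 + 45 = 49)
r(L) = -14 + L
R(b, E) = E² + 35*b (R(b, E) = (-14 + 49)*b + E*E = 35*b + E² = E² + 35*b)
(R(-1829, 1247) + (-135 + 1068)*832)/(3555813 + 1275739) = ((1247² + 35*(-1829)) + (-135 + 1068)*832)/(3555813 + 1275739) = ((1555009 - 64015) + 933*832)/4831552 = (1490994 + 776256)*(1/4831552) = 2267250*(1/4831552) = 1133625/2415776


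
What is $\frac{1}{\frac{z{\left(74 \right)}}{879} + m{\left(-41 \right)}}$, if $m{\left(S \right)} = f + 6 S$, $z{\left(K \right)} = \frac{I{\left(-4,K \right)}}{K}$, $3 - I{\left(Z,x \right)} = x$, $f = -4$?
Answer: $- \frac{65046}{16261571} \approx -0.004$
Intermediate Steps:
$I{\left(Z,x \right)} = 3 - x$
$z{\left(K \right)} = \frac{3 - K}{K}$
$m{\left(S \right)} = -4 + 6 S$
$\frac{1}{\frac{z{\left(74 \right)}}{879} + m{\left(-41 \right)}} = \frac{1}{\frac{\frac{1}{74} \left(3 - 74\right)}{879} + \left(-4 + 6 \left(-41\right)\right)} = \frac{1}{\frac{3 - 74}{74} \cdot \frac{1}{879} - 250} = \frac{1}{\frac{1}{74} \left(-71\right) \frac{1}{879} - 250} = \frac{1}{\left(- \frac{71}{74}\right) \frac{1}{879} - 250} = \frac{1}{- \frac{71}{65046} - 250} = \frac{1}{- \frac{16261571}{65046}} = - \frac{65046}{16261571}$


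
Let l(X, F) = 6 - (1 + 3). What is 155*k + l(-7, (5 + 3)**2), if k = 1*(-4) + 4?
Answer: 2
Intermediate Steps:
k = 0 (k = -4 + 4 = 0)
l(X, F) = 2 (l(X, F) = 6 - 1*4 = 6 - 4 = 2)
155*k + l(-7, (5 + 3)**2) = 155*0 + 2 = 0 + 2 = 2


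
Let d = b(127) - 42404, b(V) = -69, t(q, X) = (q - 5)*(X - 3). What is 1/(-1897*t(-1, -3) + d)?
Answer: -1/110765 ≈ -9.0281e-6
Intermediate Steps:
t(q, X) = (-5 + q)*(-3 + X)
d = -42473 (d = -69 - 42404 = -42473)
1/(-1897*t(-1, -3) + d) = 1/(-1897*(15 - 5*(-3) - 3*(-1) - 3*(-1)) - 42473) = 1/(-1897*(15 + 15 + 3 + 3) - 42473) = 1/(-1897*36 - 42473) = 1/(-68292 - 42473) = 1/(-110765) = -1/110765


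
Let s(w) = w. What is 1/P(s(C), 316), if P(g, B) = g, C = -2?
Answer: -½ ≈ -0.50000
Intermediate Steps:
1/P(s(C), 316) = 1/(-2) = -½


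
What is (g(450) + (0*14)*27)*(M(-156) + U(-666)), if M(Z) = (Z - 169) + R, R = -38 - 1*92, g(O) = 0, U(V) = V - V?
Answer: 0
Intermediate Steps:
U(V) = 0
R = -130 (R = -38 - 92 = -130)
M(Z) = -299 + Z (M(Z) = (Z - 169) - 130 = (-169 + Z) - 130 = -299 + Z)
(g(450) + (0*14)*27)*(M(-156) + U(-666)) = (0 + (0*14)*27)*((-299 - 156) + 0) = (0 + 0*27)*(-455 + 0) = (0 + 0)*(-455) = 0*(-455) = 0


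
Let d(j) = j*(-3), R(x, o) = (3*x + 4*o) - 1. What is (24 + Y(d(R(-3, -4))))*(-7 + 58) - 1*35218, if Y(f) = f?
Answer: -30016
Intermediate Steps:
R(x, o) = -1 + 3*x + 4*o
d(j) = -3*j
(24 + Y(d(R(-3, -4))))*(-7 + 58) - 1*35218 = (24 - 3*(-1 + 3*(-3) + 4*(-4)))*(-7 + 58) - 1*35218 = (24 - 3*(-1 - 9 - 16))*51 - 35218 = (24 - 3*(-26))*51 - 35218 = (24 + 78)*51 - 35218 = 102*51 - 35218 = 5202 - 35218 = -30016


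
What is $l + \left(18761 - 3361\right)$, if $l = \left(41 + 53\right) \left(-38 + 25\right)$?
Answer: $14178$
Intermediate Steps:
$l = -1222$ ($l = 94 \left(-13\right) = -1222$)
$l + \left(18761 - 3361\right) = -1222 + \left(18761 - 3361\right) = -1222 + 15400 = 14178$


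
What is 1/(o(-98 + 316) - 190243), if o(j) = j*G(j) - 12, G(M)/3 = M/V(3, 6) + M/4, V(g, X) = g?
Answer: -1/107088 ≈ -9.3381e-6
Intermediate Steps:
G(M) = 7*M/4 (G(M) = 3*(M/3 + M/4) = 3*(7*M/12) = 7*M/4)
o(j) = -12 + 7*j²/4 (o(j) = j*(7*j/4) - 12 = 7*j²/4 - 12 = -12 + 7*j²/4)
1/(o(-98 + 316) - 190243) = 1/((-12 + 7*(-98 + 316)²/4) - 190243) = 1/((-12 + (7/4)*218²) - 190243) = 1/((-12 + (7/4)*47524) - 190243) = 1/((-12 + 83167) - 190243) = 1/(83155 - 190243) = 1/(-107088) = -1/107088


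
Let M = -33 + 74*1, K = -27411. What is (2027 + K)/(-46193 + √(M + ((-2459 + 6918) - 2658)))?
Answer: 1172563112/2133791407 + 25384*√1842/2133791407 ≈ 0.55003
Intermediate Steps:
M = 41 (M = -33 + 74 = 41)
(2027 + K)/(-46193 + √(M + ((-2459 + 6918) - 2658))) = (2027 - 27411)/(-46193 + √(41 + ((-2459 + 6918) - 2658))) = -25384/(-46193 + √(41 + (4459 - 2658))) = -25384/(-46193 + √(41 + 1801)) = -25384/(-46193 + √1842)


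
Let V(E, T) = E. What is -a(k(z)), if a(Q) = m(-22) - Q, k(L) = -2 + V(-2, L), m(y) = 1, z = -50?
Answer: -5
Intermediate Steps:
k(L) = -4 (k(L) = -2 - 2 = -4)
a(Q) = 1 - Q
-a(k(z)) = -(1 - 1*(-4)) = -(1 + 4) = -1*5 = -5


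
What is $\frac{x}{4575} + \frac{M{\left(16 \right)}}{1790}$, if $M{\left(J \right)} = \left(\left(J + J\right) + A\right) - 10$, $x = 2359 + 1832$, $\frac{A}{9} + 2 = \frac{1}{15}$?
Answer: $\frac{501529}{545950} \approx 0.91864$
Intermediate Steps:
$A = - \frac{87}{5}$ ($A = -18 + \frac{9}{15} = -18 + 9 \cdot \frac{1}{15} = -18 + \frac{3}{5} = - \frac{87}{5} \approx -17.4$)
$x = 4191$
$M{\left(J \right)} = - \frac{137}{5} + 2 J$ ($M{\left(J \right)} = \left(\left(J + J\right) - \frac{87}{5}\right) - 10 = \left(2 J - \frac{87}{5}\right) - 10 = \left(- \frac{87}{5} + 2 J\right) - 10 = - \frac{137}{5} + 2 J$)
$\frac{x}{4575} + \frac{M{\left(16 \right)}}{1790} = \frac{4191}{4575} + \frac{- \frac{137}{5} + 2 \cdot 16}{1790} = 4191 \cdot \frac{1}{4575} + \left(- \frac{137}{5} + 32\right) \frac{1}{1790} = \frac{1397}{1525} + \frac{23}{5} \cdot \frac{1}{1790} = \frac{1397}{1525} + \frac{23}{8950} = \frac{501529}{545950}$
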